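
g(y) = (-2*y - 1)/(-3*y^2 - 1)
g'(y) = 6*y*(-2*y - 1)/(-3*y^2 - 1)^2 - 2/(-3*y^2 - 1) = 2*(-3*y^2 - 3*y + 1)/(9*y^4 + 6*y^2 + 1)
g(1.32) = 0.58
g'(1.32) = -0.42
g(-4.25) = -0.14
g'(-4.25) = -0.03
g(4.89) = 0.15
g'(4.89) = -0.03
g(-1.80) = -0.24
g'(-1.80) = -0.06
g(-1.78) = -0.24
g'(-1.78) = -0.06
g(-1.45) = -0.26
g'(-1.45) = -0.04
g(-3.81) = -0.15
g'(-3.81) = -0.03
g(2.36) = 0.32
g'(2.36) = -0.15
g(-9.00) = -0.07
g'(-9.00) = -0.00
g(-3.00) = -0.18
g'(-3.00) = -0.04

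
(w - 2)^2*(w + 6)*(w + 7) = w^4 + 9*w^3 - 6*w^2 - 116*w + 168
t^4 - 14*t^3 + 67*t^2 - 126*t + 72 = (t - 6)*(t - 4)*(t - 3)*(t - 1)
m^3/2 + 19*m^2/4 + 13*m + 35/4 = (m/2 + 1/2)*(m + 7/2)*(m + 5)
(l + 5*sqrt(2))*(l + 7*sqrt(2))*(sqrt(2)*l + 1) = sqrt(2)*l^3 + 25*l^2 + 82*sqrt(2)*l + 70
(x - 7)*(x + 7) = x^2 - 49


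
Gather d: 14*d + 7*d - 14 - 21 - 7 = 21*d - 42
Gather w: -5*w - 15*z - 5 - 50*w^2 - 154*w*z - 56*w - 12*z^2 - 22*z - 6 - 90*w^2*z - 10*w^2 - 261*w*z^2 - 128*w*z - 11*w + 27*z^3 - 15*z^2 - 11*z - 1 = w^2*(-90*z - 60) + w*(-261*z^2 - 282*z - 72) + 27*z^3 - 27*z^2 - 48*z - 12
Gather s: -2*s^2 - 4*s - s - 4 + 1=-2*s^2 - 5*s - 3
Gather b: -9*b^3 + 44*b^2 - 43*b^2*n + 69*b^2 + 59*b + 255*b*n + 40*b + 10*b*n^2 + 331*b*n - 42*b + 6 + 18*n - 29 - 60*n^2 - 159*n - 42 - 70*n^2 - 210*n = -9*b^3 + b^2*(113 - 43*n) + b*(10*n^2 + 586*n + 57) - 130*n^2 - 351*n - 65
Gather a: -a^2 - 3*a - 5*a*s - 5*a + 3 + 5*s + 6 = -a^2 + a*(-5*s - 8) + 5*s + 9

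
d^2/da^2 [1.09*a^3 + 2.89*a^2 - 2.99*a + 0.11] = 6.54*a + 5.78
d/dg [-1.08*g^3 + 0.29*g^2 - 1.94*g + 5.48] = -3.24*g^2 + 0.58*g - 1.94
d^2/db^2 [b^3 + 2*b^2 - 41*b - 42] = 6*b + 4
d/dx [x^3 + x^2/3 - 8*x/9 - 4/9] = 3*x^2 + 2*x/3 - 8/9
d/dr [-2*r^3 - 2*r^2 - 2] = 2*r*(-3*r - 2)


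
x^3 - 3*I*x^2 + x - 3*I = (x - 3*I)*(x - I)*(x + I)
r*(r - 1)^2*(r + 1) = r^4 - r^3 - r^2 + r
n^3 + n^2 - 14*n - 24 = (n - 4)*(n + 2)*(n + 3)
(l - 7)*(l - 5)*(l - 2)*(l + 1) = l^4 - 13*l^3 + 45*l^2 - 11*l - 70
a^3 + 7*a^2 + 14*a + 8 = (a + 1)*(a + 2)*(a + 4)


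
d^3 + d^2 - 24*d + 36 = (d - 3)*(d - 2)*(d + 6)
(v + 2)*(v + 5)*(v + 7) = v^3 + 14*v^2 + 59*v + 70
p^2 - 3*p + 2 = (p - 2)*(p - 1)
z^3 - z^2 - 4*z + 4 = (z - 2)*(z - 1)*(z + 2)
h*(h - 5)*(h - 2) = h^3 - 7*h^2 + 10*h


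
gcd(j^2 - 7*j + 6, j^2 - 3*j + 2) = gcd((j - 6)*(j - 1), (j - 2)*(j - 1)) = j - 1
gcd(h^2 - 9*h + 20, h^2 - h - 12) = h - 4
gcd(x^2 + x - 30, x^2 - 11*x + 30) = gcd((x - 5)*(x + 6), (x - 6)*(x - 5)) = x - 5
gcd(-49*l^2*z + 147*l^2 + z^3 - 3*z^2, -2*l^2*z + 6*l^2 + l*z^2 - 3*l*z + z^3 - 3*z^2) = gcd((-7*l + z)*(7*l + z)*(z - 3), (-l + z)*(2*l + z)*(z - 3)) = z - 3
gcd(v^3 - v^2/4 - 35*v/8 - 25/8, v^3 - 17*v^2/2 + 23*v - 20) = v - 5/2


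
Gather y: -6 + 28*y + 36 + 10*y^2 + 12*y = 10*y^2 + 40*y + 30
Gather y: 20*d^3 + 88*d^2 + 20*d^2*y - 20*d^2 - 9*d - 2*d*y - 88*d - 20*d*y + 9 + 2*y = 20*d^3 + 68*d^2 - 97*d + y*(20*d^2 - 22*d + 2) + 9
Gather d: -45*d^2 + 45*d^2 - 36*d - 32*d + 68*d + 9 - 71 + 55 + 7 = 0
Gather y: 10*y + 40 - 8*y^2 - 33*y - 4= -8*y^2 - 23*y + 36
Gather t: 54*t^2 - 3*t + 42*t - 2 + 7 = 54*t^2 + 39*t + 5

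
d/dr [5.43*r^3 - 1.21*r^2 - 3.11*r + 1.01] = 16.29*r^2 - 2.42*r - 3.11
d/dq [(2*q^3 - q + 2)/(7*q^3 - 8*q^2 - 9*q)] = 2*(-8*q^4 - 11*q^3 - 25*q^2 + 16*q + 9)/(q^2*(49*q^4 - 112*q^3 - 62*q^2 + 144*q + 81))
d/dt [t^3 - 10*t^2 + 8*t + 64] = 3*t^2 - 20*t + 8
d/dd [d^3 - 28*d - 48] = 3*d^2 - 28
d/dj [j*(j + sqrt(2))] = 2*j + sqrt(2)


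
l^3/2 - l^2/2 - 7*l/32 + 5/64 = (l/2 + 1/4)*(l - 5/4)*(l - 1/4)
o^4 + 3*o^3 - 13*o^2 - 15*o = o*(o - 3)*(o + 1)*(o + 5)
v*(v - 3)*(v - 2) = v^3 - 5*v^2 + 6*v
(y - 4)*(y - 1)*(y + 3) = y^3 - 2*y^2 - 11*y + 12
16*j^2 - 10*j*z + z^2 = (-8*j + z)*(-2*j + z)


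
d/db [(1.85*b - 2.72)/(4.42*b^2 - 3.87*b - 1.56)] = (-8.177*b^2 + 24.0448*b - 13.4124)/(19.5364*b^4 - 34.2108*b^3 + 1.1865*b^2 + 12.0744*b + 2.4336)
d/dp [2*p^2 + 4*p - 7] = 4*p + 4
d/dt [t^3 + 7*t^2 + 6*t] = 3*t^2 + 14*t + 6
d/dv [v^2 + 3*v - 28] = 2*v + 3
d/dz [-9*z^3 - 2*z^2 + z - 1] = -27*z^2 - 4*z + 1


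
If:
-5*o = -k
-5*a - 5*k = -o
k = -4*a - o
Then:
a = 0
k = 0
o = 0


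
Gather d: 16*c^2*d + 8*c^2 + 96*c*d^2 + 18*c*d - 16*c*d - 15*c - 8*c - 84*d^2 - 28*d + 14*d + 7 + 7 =8*c^2 - 23*c + d^2*(96*c - 84) + d*(16*c^2 + 2*c - 14) + 14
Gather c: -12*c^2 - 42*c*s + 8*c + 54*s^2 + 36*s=-12*c^2 + c*(8 - 42*s) + 54*s^2 + 36*s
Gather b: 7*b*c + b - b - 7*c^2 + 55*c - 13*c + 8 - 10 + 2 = 7*b*c - 7*c^2 + 42*c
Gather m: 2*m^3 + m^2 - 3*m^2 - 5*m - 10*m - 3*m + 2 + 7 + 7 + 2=2*m^3 - 2*m^2 - 18*m + 18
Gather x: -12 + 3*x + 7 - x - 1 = 2*x - 6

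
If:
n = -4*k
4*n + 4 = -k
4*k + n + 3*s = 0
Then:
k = 4/15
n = -16/15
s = 0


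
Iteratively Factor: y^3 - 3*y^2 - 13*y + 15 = (y - 5)*(y^2 + 2*y - 3) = (y - 5)*(y - 1)*(y + 3)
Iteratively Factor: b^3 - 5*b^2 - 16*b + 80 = (b - 4)*(b^2 - b - 20) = (b - 4)*(b + 4)*(b - 5)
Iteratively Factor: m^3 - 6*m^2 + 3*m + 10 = (m - 2)*(m^2 - 4*m - 5) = (m - 2)*(m + 1)*(m - 5)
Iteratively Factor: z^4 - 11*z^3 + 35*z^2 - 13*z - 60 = (z - 5)*(z^3 - 6*z^2 + 5*z + 12) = (z - 5)*(z + 1)*(z^2 - 7*z + 12) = (z - 5)*(z - 3)*(z + 1)*(z - 4)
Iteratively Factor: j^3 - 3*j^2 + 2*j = (j - 1)*(j^2 - 2*j) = (j - 2)*(j - 1)*(j)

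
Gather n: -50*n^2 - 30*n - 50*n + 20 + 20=-50*n^2 - 80*n + 40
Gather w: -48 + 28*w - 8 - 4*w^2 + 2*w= -4*w^2 + 30*w - 56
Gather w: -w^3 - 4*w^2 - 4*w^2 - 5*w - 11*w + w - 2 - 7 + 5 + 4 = -w^3 - 8*w^2 - 15*w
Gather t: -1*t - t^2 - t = -t^2 - 2*t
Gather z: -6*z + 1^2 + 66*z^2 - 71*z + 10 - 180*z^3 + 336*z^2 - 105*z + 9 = -180*z^3 + 402*z^2 - 182*z + 20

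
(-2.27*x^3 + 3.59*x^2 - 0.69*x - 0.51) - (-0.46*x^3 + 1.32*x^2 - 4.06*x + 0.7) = -1.81*x^3 + 2.27*x^2 + 3.37*x - 1.21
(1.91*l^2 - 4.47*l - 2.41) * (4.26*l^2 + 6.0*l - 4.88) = 8.1366*l^4 - 7.5822*l^3 - 46.4074*l^2 + 7.3536*l + 11.7608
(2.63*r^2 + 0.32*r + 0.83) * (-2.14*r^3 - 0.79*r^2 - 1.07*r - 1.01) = -5.6282*r^5 - 2.7625*r^4 - 4.8431*r^3 - 3.6544*r^2 - 1.2113*r - 0.8383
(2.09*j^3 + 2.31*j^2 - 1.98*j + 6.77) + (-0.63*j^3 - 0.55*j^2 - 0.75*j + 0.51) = 1.46*j^3 + 1.76*j^2 - 2.73*j + 7.28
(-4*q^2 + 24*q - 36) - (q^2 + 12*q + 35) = -5*q^2 + 12*q - 71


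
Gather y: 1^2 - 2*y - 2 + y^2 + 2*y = y^2 - 1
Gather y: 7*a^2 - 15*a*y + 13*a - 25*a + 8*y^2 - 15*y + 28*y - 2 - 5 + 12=7*a^2 - 12*a + 8*y^2 + y*(13 - 15*a) + 5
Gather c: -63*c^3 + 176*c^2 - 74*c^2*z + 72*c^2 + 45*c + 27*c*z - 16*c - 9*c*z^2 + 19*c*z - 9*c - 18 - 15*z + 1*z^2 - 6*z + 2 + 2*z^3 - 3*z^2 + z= -63*c^3 + c^2*(248 - 74*z) + c*(-9*z^2 + 46*z + 20) + 2*z^3 - 2*z^2 - 20*z - 16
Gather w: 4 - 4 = 0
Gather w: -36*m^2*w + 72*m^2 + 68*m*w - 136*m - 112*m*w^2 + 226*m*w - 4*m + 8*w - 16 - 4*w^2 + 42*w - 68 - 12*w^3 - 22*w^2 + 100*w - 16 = 72*m^2 - 140*m - 12*w^3 + w^2*(-112*m - 26) + w*(-36*m^2 + 294*m + 150) - 100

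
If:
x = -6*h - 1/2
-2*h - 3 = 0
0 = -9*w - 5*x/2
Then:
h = -3/2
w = -85/36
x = 17/2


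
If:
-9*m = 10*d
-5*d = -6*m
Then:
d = 0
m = 0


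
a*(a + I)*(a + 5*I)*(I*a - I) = I*a^4 - 6*a^3 - I*a^3 + 6*a^2 - 5*I*a^2 + 5*I*a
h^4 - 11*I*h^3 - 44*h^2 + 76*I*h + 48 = (h - 4*I)*(h - 3*I)*(h - 2*I)^2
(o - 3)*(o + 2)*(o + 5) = o^3 + 4*o^2 - 11*o - 30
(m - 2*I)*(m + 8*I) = m^2 + 6*I*m + 16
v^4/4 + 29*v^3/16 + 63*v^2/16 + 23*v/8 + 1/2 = (v/4 + 1/4)*(v + 1/4)*(v + 2)*(v + 4)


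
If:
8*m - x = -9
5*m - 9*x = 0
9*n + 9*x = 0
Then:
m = -81/67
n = 45/67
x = -45/67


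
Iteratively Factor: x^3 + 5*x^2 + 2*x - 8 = (x + 4)*(x^2 + x - 2) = (x - 1)*(x + 4)*(x + 2)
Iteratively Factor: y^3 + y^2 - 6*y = (y - 2)*(y^2 + 3*y) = y*(y - 2)*(y + 3)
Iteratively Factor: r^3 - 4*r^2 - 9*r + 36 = (r + 3)*(r^2 - 7*r + 12) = (r - 4)*(r + 3)*(r - 3)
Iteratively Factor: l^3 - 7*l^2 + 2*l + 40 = (l - 5)*(l^2 - 2*l - 8) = (l - 5)*(l + 2)*(l - 4)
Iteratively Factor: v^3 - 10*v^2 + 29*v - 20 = (v - 4)*(v^2 - 6*v + 5) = (v - 4)*(v - 1)*(v - 5)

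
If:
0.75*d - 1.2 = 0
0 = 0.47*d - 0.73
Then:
No Solution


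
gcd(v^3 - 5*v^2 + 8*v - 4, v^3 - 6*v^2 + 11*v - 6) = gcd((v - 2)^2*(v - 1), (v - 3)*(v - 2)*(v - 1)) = v^2 - 3*v + 2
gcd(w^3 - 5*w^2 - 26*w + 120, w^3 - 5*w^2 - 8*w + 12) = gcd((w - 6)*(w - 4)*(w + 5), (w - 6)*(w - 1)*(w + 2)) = w - 6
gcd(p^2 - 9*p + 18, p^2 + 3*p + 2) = 1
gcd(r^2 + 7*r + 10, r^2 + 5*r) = r + 5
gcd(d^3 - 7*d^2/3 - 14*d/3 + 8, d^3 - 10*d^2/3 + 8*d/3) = d - 4/3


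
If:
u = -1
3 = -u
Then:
No Solution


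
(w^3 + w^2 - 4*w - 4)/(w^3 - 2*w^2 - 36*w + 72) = (w^2 + 3*w + 2)/(w^2 - 36)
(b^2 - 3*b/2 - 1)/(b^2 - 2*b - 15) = (-b^2 + 3*b/2 + 1)/(-b^2 + 2*b + 15)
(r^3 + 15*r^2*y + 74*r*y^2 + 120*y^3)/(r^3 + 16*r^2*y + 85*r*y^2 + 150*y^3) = (r + 4*y)/(r + 5*y)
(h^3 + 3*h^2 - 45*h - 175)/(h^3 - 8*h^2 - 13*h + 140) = (h^2 + 10*h + 25)/(h^2 - h - 20)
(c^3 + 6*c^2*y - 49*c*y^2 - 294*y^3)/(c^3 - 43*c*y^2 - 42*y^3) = (c + 7*y)/(c + y)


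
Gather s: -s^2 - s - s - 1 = -s^2 - 2*s - 1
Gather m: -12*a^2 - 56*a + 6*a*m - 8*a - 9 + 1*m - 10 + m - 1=-12*a^2 - 64*a + m*(6*a + 2) - 20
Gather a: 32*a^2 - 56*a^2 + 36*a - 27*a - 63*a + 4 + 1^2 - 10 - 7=-24*a^2 - 54*a - 12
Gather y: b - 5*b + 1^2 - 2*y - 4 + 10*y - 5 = -4*b + 8*y - 8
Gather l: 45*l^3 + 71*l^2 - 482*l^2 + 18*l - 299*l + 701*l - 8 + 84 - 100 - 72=45*l^3 - 411*l^2 + 420*l - 96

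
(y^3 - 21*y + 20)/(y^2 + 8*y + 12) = (y^3 - 21*y + 20)/(y^2 + 8*y + 12)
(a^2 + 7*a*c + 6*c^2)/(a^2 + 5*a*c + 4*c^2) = (a + 6*c)/(a + 4*c)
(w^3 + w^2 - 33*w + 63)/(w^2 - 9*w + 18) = (w^2 + 4*w - 21)/(w - 6)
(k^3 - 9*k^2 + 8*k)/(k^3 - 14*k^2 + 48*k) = (k - 1)/(k - 6)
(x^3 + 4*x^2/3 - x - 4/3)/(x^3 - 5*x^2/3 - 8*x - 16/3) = (x - 1)/(x - 4)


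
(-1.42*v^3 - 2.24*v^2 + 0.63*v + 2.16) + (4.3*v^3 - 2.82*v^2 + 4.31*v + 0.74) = 2.88*v^3 - 5.06*v^2 + 4.94*v + 2.9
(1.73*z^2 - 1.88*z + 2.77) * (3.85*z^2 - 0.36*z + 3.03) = 6.6605*z^4 - 7.8608*z^3 + 16.5832*z^2 - 6.6936*z + 8.3931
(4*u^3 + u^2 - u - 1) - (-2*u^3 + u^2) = 6*u^3 - u - 1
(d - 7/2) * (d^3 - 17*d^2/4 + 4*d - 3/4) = d^4 - 31*d^3/4 + 151*d^2/8 - 59*d/4 + 21/8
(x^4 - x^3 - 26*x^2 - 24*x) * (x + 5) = x^5 + 4*x^4 - 31*x^3 - 154*x^2 - 120*x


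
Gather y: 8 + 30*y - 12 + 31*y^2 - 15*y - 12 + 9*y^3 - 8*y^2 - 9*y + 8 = 9*y^3 + 23*y^2 + 6*y - 8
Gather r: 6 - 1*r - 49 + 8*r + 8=7*r - 35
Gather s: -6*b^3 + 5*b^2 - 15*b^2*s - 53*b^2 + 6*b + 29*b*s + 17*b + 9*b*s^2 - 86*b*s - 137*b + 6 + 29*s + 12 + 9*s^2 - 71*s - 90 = -6*b^3 - 48*b^2 - 114*b + s^2*(9*b + 9) + s*(-15*b^2 - 57*b - 42) - 72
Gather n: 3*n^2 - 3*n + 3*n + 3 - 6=3*n^2 - 3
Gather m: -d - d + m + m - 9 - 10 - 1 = -2*d + 2*m - 20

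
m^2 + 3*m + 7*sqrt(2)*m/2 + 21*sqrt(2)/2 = (m + 3)*(m + 7*sqrt(2)/2)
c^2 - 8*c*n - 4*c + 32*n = (c - 4)*(c - 8*n)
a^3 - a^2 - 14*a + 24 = (a - 3)*(a - 2)*(a + 4)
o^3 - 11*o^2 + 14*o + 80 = (o - 8)*(o - 5)*(o + 2)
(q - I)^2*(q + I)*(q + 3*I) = q^4 + 2*I*q^3 + 4*q^2 + 2*I*q + 3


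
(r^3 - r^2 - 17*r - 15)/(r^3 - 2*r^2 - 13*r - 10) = (r + 3)/(r + 2)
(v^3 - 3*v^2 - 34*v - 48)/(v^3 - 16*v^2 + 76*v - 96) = (v^2 + 5*v + 6)/(v^2 - 8*v + 12)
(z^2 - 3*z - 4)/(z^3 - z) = (z - 4)/(z*(z - 1))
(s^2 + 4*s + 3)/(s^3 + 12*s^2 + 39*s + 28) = (s + 3)/(s^2 + 11*s + 28)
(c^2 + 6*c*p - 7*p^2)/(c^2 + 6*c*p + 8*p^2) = (c^2 + 6*c*p - 7*p^2)/(c^2 + 6*c*p + 8*p^2)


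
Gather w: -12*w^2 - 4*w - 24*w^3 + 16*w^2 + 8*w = -24*w^3 + 4*w^2 + 4*w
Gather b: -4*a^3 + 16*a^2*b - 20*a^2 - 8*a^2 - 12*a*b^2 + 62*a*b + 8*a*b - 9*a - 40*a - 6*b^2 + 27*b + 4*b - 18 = -4*a^3 - 28*a^2 - 49*a + b^2*(-12*a - 6) + b*(16*a^2 + 70*a + 31) - 18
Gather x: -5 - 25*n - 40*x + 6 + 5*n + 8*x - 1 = -20*n - 32*x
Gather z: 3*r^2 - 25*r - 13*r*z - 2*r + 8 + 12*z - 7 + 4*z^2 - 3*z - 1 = 3*r^2 - 27*r + 4*z^2 + z*(9 - 13*r)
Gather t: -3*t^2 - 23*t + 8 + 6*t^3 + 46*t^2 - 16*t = 6*t^3 + 43*t^2 - 39*t + 8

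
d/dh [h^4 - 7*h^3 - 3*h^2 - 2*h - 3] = 4*h^3 - 21*h^2 - 6*h - 2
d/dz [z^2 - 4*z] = 2*z - 4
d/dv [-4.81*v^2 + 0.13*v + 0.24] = 0.13 - 9.62*v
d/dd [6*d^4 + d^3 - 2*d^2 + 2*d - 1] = 24*d^3 + 3*d^2 - 4*d + 2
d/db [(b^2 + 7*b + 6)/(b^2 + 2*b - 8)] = (-5*b^2 - 28*b - 68)/(b^4 + 4*b^3 - 12*b^2 - 32*b + 64)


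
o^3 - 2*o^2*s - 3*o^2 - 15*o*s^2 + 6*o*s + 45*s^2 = (o - 3)*(o - 5*s)*(o + 3*s)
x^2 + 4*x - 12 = (x - 2)*(x + 6)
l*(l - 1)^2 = l^3 - 2*l^2 + l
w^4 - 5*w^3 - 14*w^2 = w^2*(w - 7)*(w + 2)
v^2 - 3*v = v*(v - 3)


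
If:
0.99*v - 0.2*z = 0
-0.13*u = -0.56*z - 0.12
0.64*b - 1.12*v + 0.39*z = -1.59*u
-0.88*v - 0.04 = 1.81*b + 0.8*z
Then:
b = 0.10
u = -0.02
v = -0.04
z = -0.22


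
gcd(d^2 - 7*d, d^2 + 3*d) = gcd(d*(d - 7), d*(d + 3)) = d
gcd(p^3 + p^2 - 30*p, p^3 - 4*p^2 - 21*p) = p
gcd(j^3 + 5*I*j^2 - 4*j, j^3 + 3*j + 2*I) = j + I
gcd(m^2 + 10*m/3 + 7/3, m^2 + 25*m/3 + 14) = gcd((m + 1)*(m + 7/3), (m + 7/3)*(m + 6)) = m + 7/3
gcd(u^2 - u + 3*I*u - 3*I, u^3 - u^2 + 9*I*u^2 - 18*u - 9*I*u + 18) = u^2 + u*(-1 + 3*I) - 3*I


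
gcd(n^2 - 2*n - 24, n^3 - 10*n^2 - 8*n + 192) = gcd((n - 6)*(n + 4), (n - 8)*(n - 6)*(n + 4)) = n^2 - 2*n - 24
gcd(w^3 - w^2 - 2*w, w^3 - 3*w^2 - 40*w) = w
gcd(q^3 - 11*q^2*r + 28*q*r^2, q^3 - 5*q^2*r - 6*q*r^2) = q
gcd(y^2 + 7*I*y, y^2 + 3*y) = y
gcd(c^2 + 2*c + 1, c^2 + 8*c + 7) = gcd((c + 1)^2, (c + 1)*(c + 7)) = c + 1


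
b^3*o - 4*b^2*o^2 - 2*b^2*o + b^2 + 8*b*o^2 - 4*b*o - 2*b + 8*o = (b - 2)*(b - 4*o)*(b*o + 1)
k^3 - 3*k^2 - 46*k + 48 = (k - 8)*(k - 1)*(k + 6)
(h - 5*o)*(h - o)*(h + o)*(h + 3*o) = h^4 - 2*h^3*o - 16*h^2*o^2 + 2*h*o^3 + 15*o^4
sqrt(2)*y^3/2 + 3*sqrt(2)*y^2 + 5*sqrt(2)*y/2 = y*(y + 5)*(sqrt(2)*y/2 + sqrt(2)/2)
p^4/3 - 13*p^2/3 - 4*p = p*(p/3 + 1)*(p - 4)*(p + 1)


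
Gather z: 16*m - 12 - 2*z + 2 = 16*m - 2*z - 10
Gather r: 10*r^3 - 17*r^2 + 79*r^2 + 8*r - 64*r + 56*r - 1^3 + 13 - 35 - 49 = 10*r^3 + 62*r^2 - 72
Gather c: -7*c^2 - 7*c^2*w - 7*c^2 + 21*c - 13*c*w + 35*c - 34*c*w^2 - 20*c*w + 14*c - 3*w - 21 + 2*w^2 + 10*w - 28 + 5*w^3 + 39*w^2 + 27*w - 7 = c^2*(-7*w - 14) + c*(-34*w^2 - 33*w + 70) + 5*w^3 + 41*w^2 + 34*w - 56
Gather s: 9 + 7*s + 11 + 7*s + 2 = 14*s + 22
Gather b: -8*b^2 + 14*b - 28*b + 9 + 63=-8*b^2 - 14*b + 72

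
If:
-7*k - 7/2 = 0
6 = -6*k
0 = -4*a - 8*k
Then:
No Solution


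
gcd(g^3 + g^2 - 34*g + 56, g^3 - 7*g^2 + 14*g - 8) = g^2 - 6*g + 8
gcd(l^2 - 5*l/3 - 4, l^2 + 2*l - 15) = l - 3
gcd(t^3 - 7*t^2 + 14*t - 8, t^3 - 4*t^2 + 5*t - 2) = t^2 - 3*t + 2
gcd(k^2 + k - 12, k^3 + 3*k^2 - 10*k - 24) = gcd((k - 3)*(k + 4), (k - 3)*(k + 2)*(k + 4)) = k^2 + k - 12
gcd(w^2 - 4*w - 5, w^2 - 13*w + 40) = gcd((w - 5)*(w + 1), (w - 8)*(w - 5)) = w - 5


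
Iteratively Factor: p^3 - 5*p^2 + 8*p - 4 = (p - 1)*(p^2 - 4*p + 4) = (p - 2)*(p - 1)*(p - 2)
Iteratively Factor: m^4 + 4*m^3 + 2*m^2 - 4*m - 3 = (m + 1)*(m^3 + 3*m^2 - m - 3) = (m + 1)*(m + 3)*(m^2 - 1) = (m + 1)^2*(m + 3)*(m - 1)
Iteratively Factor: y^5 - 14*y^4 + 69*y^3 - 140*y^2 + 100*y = (y - 5)*(y^4 - 9*y^3 + 24*y^2 - 20*y) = (y - 5)^2*(y^3 - 4*y^2 + 4*y) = (y - 5)^2*(y - 2)*(y^2 - 2*y) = (y - 5)^2*(y - 2)^2*(y)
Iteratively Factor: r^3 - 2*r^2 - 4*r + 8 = (r + 2)*(r^2 - 4*r + 4) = (r - 2)*(r + 2)*(r - 2)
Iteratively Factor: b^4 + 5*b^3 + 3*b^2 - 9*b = (b - 1)*(b^3 + 6*b^2 + 9*b) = (b - 1)*(b + 3)*(b^2 + 3*b) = (b - 1)*(b + 3)^2*(b)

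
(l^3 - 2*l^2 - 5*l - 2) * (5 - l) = -l^4 + 7*l^3 - 5*l^2 - 23*l - 10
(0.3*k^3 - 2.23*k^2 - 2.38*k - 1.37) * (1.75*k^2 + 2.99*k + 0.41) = 0.525*k^5 - 3.0055*k^4 - 10.7097*k^3 - 10.428*k^2 - 5.0721*k - 0.5617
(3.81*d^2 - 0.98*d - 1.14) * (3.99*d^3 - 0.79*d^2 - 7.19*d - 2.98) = 15.2019*d^5 - 6.9201*d^4 - 31.1683*d^3 - 3.407*d^2 + 11.117*d + 3.3972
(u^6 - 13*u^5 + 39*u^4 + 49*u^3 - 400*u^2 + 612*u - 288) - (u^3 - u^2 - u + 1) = u^6 - 13*u^5 + 39*u^4 + 48*u^3 - 399*u^2 + 613*u - 289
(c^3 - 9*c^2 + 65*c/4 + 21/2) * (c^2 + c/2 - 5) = c^5 - 17*c^4/2 + 27*c^3/4 + 509*c^2/8 - 76*c - 105/2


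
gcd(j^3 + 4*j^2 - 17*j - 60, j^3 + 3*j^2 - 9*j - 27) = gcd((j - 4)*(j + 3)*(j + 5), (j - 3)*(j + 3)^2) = j + 3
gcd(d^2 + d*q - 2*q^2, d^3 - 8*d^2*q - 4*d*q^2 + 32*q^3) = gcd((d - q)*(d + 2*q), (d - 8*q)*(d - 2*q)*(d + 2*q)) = d + 2*q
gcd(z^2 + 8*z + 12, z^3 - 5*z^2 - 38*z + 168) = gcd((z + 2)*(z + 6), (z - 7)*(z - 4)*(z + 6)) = z + 6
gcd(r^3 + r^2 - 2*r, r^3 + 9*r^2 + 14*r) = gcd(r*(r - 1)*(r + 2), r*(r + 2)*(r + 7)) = r^2 + 2*r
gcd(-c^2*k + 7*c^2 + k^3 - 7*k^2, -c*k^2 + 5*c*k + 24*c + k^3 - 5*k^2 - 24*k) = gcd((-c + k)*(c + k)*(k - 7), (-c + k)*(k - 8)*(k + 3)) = c - k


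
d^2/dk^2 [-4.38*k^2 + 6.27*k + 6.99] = -8.76000000000000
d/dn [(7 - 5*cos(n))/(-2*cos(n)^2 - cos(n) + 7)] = (-10*sin(n)^2 - 28*cos(n) + 38)*sin(n)/(cos(n) + cos(2*n) - 6)^2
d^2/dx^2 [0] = 0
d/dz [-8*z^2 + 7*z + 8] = 7 - 16*z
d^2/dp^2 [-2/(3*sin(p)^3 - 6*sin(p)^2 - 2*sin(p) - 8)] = 2*((-sin(p) + 27*sin(3*p) - 48*cos(2*p))*(-3*sin(p)^3 + 6*sin(p)^2 + 2*sin(p) + 8)/4 + 2*(-9*sin(p)^2 + 12*sin(p) + 2)^2*cos(p)^2)/(-3*sin(p)^3 + 6*sin(p)^2 + 2*sin(p) + 8)^3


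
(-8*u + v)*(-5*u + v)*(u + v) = 40*u^3 + 27*u^2*v - 12*u*v^2 + v^3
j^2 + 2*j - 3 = (j - 1)*(j + 3)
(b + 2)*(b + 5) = b^2 + 7*b + 10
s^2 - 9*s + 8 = (s - 8)*(s - 1)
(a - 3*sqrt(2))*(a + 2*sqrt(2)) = a^2 - sqrt(2)*a - 12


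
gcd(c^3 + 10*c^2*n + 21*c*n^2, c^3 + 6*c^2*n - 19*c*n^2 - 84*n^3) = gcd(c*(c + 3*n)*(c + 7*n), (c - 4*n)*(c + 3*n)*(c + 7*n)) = c^2 + 10*c*n + 21*n^2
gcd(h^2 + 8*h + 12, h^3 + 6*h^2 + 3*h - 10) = h + 2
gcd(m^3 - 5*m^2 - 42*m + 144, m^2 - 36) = m + 6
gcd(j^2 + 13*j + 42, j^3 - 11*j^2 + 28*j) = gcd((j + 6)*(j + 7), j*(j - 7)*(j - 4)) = 1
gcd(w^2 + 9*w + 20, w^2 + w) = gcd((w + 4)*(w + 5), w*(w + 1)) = 1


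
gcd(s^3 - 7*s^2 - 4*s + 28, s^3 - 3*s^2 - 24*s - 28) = s^2 - 5*s - 14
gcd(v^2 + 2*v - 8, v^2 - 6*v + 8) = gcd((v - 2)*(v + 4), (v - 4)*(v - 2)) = v - 2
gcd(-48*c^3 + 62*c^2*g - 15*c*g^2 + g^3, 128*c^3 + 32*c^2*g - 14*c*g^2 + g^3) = 8*c - g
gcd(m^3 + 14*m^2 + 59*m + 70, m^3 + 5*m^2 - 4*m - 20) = m^2 + 7*m + 10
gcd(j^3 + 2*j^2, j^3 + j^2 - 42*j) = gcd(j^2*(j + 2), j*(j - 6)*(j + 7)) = j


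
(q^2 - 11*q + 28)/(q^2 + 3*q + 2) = (q^2 - 11*q + 28)/(q^2 + 3*q + 2)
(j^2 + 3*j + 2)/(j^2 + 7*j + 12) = (j^2 + 3*j + 2)/(j^2 + 7*j + 12)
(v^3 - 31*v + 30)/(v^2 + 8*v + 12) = (v^2 - 6*v + 5)/(v + 2)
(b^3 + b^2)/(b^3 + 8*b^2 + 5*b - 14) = b^2*(b + 1)/(b^3 + 8*b^2 + 5*b - 14)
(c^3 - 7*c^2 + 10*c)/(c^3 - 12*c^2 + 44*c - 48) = c*(c - 5)/(c^2 - 10*c + 24)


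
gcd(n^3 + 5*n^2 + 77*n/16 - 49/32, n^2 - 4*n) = 1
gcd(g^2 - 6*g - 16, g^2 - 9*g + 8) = g - 8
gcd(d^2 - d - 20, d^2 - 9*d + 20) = d - 5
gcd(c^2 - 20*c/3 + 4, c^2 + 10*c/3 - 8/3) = c - 2/3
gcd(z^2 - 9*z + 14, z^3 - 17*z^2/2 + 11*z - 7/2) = z - 7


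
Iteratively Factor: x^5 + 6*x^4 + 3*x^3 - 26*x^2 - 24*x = (x + 3)*(x^4 + 3*x^3 - 6*x^2 - 8*x) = (x + 1)*(x + 3)*(x^3 + 2*x^2 - 8*x) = (x - 2)*(x + 1)*(x + 3)*(x^2 + 4*x) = (x - 2)*(x + 1)*(x + 3)*(x + 4)*(x)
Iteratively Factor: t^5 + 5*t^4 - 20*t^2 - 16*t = (t + 2)*(t^4 + 3*t^3 - 6*t^2 - 8*t) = (t + 1)*(t + 2)*(t^3 + 2*t^2 - 8*t) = (t + 1)*(t + 2)*(t + 4)*(t^2 - 2*t) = t*(t + 1)*(t + 2)*(t + 4)*(t - 2)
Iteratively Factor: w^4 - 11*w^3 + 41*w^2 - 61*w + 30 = (w - 2)*(w^3 - 9*w^2 + 23*w - 15) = (w - 3)*(w - 2)*(w^2 - 6*w + 5) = (w - 5)*(w - 3)*(w - 2)*(w - 1)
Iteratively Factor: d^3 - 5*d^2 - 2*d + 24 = (d - 4)*(d^2 - d - 6) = (d - 4)*(d + 2)*(d - 3)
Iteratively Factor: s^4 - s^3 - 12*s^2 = (s)*(s^3 - s^2 - 12*s) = s*(s + 3)*(s^2 - 4*s) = s*(s - 4)*(s + 3)*(s)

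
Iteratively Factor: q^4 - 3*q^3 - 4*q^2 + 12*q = (q - 2)*(q^3 - q^2 - 6*q) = q*(q - 2)*(q^2 - q - 6) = q*(q - 2)*(q + 2)*(q - 3)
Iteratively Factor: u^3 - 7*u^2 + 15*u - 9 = (u - 3)*(u^2 - 4*u + 3) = (u - 3)^2*(u - 1)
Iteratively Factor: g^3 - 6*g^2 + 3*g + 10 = (g - 5)*(g^2 - g - 2) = (g - 5)*(g - 2)*(g + 1)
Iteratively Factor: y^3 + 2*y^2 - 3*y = (y + 3)*(y^2 - y) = (y - 1)*(y + 3)*(y)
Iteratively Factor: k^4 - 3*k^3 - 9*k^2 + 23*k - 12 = (k - 1)*(k^3 - 2*k^2 - 11*k + 12) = (k - 4)*(k - 1)*(k^2 + 2*k - 3) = (k - 4)*(k - 1)*(k + 3)*(k - 1)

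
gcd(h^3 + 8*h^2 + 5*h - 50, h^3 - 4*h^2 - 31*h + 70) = h^2 + 3*h - 10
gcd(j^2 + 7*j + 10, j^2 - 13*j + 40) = 1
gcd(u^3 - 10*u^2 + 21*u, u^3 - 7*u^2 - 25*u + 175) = u - 7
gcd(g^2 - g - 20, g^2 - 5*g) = g - 5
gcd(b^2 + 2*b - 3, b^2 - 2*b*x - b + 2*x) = b - 1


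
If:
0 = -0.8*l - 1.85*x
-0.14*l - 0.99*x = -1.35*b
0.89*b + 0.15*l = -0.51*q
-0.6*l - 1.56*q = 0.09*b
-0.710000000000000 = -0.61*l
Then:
No Solution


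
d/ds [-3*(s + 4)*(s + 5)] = -6*s - 27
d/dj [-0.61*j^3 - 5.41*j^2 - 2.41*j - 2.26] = -1.83*j^2 - 10.82*j - 2.41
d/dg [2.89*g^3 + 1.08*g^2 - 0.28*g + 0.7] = 8.67*g^2 + 2.16*g - 0.28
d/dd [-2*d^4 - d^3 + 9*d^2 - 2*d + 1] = -8*d^3 - 3*d^2 + 18*d - 2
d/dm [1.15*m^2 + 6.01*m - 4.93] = 2.3*m + 6.01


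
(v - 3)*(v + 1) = v^2 - 2*v - 3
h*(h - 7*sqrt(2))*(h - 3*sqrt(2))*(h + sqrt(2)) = h^4 - 9*sqrt(2)*h^3 + 22*h^2 + 42*sqrt(2)*h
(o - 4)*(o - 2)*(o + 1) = o^3 - 5*o^2 + 2*o + 8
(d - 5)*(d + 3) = d^2 - 2*d - 15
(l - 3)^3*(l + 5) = l^4 - 4*l^3 - 18*l^2 + 108*l - 135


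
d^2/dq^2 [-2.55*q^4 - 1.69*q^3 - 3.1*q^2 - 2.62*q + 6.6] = -30.6*q^2 - 10.14*q - 6.2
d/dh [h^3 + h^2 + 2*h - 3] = 3*h^2 + 2*h + 2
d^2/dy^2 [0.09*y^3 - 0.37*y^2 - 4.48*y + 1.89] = 0.54*y - 0.74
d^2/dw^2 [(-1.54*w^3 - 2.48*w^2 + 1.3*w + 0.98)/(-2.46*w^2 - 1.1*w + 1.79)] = (2.8421709430404e-14*w^5 - 11.866648*w^3 + 11.745624*w^2 - 20.651916*w - 0.229328000000002)/(14.886936*w^6 + 19.97028*w^5 - 23.567292*w^4 - 27.73144*w^3 + 17.148558*w^2 + 10.57353*w - 5.735339)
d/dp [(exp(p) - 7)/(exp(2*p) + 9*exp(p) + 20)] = (-(exp(p) - 7)*(2*exp(p) + 9) + exp(2*p) + 9*exp(p) + 20)*exp(p)/(exp(2*p) + 9*exp(p) + 20)^2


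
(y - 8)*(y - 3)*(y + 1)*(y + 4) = y^4 - 6*y^3 - 27*y^2 + 76*y + 96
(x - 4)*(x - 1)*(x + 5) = x^3 - 21*x + 20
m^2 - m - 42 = (m - 7)*(m + 6)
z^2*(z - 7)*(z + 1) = z^4 - 6*z^3 - 7*z^2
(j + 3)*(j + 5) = j^2 + 8*j + 15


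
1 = 1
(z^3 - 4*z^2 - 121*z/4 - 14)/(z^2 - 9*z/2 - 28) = z + 1/2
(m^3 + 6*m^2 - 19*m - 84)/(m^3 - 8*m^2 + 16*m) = (m^2 + 10*m + 21)/(m*(m - 4))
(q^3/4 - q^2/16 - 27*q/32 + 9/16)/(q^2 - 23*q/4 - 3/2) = (-8*q^3 + 2*q^2 + 27*q - 18)/(8*(-4*q^2 + 23*q + 6))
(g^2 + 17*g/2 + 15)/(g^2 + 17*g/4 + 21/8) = 4*(2*g^2 + 17*g + 30)/(8*g^2 + 34*g + 21)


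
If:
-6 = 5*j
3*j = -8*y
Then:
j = -6/5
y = 9/20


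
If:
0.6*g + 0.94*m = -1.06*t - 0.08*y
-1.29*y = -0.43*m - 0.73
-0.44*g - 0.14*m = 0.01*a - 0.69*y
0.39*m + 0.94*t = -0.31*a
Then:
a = 5.3655341356907*y - 1.44570836233395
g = 0.49169240600703*y + 0.573026141427252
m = 3.0*y - 1.69767441860465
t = 1.18113044210568 - 3.01416551283417*y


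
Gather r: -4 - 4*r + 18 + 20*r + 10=16*r + 24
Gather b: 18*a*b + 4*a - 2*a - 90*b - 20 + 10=2*a + b*(18*a - 90) - 10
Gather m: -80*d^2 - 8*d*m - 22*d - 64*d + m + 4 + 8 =-80*d^2 - 86*d + m*(1 - 8*d) + 12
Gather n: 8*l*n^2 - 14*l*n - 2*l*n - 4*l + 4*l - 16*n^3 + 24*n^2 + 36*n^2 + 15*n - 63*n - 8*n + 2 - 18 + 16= -16*n^3 + n^2*(8*l + 60) + n*(-16*l - 56)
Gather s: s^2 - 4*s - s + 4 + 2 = s^2 - 5*s + 6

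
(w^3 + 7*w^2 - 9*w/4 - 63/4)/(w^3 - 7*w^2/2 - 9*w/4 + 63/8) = 2*(w + 7)/(2*w - 7)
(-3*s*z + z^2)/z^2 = (-3*s + z)/z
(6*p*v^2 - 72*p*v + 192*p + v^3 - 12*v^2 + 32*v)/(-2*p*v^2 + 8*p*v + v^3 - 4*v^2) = (-6*p*v + 48*p - v^2 + 8*v)/(v*(2*p - v))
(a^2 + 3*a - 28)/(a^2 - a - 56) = (a - 4)/(a - 8)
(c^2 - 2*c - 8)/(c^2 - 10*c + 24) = (c + 2)/(c - 6)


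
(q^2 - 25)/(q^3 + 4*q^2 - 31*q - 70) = (q + 5)/(q^2 + 9*q + 14)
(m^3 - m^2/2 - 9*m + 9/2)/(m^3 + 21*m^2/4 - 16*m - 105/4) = 2*(2*m^2 + 5*m - 3)/(4*m^2 + 33*m + 35)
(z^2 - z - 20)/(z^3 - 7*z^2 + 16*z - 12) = (z^2 - z - 20)/(z^3 - 7*z^2 + 16*z - 12)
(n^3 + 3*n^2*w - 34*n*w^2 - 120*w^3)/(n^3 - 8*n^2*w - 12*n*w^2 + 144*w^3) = (-n - 5*w)/(-n + 6*w)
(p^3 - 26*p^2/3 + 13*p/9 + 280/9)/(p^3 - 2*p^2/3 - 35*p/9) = (p - 8)/p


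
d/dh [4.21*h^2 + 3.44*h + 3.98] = 8.42*h + 3.44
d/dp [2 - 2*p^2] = -4*p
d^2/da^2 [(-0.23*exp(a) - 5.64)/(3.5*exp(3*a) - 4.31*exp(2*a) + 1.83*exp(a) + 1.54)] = (-11.27*exp(6*a) - 611.40135*exp(5*a) + 937.493497*exp(4*a) - 477.023195*exp(3*a) + 397.889904*exp(2*a) - 167.979354*exp(a) + 15.34918)*exp(a)/(42.875*exp(9*a) - 158.3925*exp(8*a) + 262.30155*exp(7*a) - 189.101291*exp(6*a) - 2.23916100000001*exp(5*a) + 101.702505*exp(4*a) - 41.848365*exp(3*a) - 15.19287*exp(2*a) + 13.020084*exp(a) + 3.652264)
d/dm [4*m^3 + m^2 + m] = 12*m^2 + 2*m + 1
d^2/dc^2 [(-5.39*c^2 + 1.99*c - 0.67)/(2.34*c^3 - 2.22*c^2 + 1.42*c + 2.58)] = (-59.026968*c^6 + 65.3786639999998*c^5 + 1.40961599999991*c^4 + 483.662784*c^3 - 362.568744*c^2 + 105.329736*c - 96.71408)/(12.812904*c^9 - 36.467496*c^8 + 57.923424*c^7 - 12.8196*c^6 - 45.265392*c^5 + 76.153536*c^4 + 0.792063999999989*c^3 - 28.724688*c^2 + 28.356264*c + 17.173512)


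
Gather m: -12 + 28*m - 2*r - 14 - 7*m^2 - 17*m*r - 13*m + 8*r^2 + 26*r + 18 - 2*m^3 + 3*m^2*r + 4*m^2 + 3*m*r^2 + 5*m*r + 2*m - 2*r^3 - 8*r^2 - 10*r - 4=-2*m^3 + m^2*(3*r - 3) + m*(3*r^2 - 12*r + 17) - 2*r^3 + 14*r - 12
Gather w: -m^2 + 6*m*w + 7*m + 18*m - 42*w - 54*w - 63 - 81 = -m^2 + 25*m + w*(6*m - 96) - 144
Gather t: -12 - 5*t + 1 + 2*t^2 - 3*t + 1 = 2*t^2 - 8*t - 10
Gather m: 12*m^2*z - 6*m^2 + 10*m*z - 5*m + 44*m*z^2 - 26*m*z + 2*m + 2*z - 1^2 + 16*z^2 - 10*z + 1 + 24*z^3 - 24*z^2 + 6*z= m^2*(12*z - 6) + m*(44*z^2 - 16*z - 3) + 24*z^3 - 8*z^2 - 2*z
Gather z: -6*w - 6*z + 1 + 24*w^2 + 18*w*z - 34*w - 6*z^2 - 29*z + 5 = 24*w^2 - 40*w - 6*z^2 + z*(18*w - 35) + 6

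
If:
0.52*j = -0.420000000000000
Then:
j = -0.81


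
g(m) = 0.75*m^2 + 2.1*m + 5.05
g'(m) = 1.5*m + 2.1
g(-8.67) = 43.22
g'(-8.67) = -10.90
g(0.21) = 5.52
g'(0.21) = 2.42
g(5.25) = 36.75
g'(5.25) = 9.98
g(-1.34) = 3.58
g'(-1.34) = 0.09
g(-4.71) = 11.80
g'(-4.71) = -4.96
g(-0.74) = 3.91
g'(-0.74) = 0.99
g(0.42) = 6.06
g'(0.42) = 2.73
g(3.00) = 18.10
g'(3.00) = 6.60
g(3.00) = 18.10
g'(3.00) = 6.60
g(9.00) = 84.70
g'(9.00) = 15.60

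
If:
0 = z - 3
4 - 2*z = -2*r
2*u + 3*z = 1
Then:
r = 1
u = -4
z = 3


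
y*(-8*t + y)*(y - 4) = -8*t*y^2 + 32*t*y + y^3 - 4*y^2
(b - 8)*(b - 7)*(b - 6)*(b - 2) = b^4 - 23*b^3 + 188*b^2 - 628*b + 672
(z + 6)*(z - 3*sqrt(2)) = z^2 - 3*sqrt(2)*z + 6*z - 18*sqrt(2)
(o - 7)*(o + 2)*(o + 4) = o^3 - o^2 - 34*o - 56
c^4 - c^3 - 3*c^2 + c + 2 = (c - 2)*(c - 1)*(c + 1)^2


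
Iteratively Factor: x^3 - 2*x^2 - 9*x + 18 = (x + 3)*(x^2 - 5*x + 6) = (x - 2)*(x + 3)*(x - 3)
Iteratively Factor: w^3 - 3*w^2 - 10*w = (w - 5)*(w^2 + 2*w) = w*(w - 5)*(w + 2)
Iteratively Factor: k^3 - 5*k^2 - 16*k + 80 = (k - 4)*(k^2 - k - 20) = (k - 5)*(k - 4)*(k + 4)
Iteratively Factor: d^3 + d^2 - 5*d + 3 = (d - 1)*(d^2 + 2*d - 3) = (d - 1)^2*(d + 3)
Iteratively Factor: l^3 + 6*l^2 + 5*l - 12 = (l + 3)*(l^2 + 3*l - 4) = (l + 3)*(l + 4)*(l - 1)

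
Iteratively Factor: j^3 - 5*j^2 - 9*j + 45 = (j - 3)*(j^2 - 2*j - 15) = (j - 3)*(j + 3)*(j - 5)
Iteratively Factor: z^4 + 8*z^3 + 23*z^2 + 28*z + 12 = (z + 3)*(z^3 + 5*z^2 + 8*z + 4) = (z + 1)*(z + 3)*(z^2 + 4*z + 4) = (z + 1)*(z + 2)*(z + 3)*(z + 2)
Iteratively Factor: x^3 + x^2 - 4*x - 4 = (x - 2)*(x^2 + 3*x + 2) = (x - 2)*(x + 2)*(x + 1)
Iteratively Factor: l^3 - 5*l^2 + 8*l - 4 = (l - 2)*(l^2 - 3*l + 2) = (l - 2)^2*(l - 1)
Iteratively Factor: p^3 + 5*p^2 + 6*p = (p + 3)*(p^2 + 2*p) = p*(p + 3)*(p + 2)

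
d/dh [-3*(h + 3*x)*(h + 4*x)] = -6*h - 21*x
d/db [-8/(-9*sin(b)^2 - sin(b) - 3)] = -8*(18*sin(b) + 1)*cos(b)/(9*sin(b)^2 + sin(b) + 3)^2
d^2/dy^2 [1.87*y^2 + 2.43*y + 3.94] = 3.74000000000000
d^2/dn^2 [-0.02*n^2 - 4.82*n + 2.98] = -0.0400000000000000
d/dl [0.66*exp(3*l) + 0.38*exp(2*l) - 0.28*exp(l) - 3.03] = (1.98*exp(2*l) + 0.76*exp(l) - 0.28)*exp(l)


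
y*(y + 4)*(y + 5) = y^3 + 9*y^2 + 20*y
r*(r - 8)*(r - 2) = r^3 - 10*r^2 + 16*r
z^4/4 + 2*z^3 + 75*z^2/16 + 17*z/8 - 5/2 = (z/4 + 1)*(z - 1/2)*(z + 2)*(z + 5/2)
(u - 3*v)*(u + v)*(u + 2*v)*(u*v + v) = u^4*v + u^3*v - 7*u^2*v^3 - 6*u*v^4 - 7*u*v^3 - 6*v^4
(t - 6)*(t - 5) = t^2 - 11*t + 30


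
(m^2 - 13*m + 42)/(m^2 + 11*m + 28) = (m^2 - 13*m + 42)/(m^2 + 11*m + 28)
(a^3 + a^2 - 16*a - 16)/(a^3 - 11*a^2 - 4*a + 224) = (a^2 - 3*a - 4)/(a^2 - 15*a + 56)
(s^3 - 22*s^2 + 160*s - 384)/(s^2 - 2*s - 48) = (s^2 - 14*s + 48)/(s + 6)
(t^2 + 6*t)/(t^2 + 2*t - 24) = t/(t - 4)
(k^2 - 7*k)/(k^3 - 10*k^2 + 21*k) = 1/(k - 3)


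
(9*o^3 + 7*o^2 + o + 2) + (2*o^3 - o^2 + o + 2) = 11*o^3 + 6*o^2 + 2*o + 4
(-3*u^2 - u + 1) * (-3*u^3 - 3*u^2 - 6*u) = 9*u^5 + 12*u^4 + 18*u^3 + 3*u^2 - 6*u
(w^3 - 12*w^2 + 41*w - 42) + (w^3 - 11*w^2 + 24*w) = 2*w^3 - 23*w^2 + 65*w - 42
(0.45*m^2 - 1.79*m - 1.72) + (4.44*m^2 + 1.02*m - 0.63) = 4.89*m^2 - 0.77*m - 2.35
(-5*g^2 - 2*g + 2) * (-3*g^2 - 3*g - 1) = 15*g^4 + 21*g^3 + 5*g^2 - 4*g - 2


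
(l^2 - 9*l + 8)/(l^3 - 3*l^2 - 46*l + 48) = 1/(l + 6)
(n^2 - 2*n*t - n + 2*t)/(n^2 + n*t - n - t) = (n - 2*t)/(n + t)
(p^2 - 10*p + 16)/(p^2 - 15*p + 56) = (p - 2)/(p - 7)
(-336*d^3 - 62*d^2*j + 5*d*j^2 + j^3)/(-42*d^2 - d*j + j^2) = (56*d^2 + d*j - j^2)/(7*d - j)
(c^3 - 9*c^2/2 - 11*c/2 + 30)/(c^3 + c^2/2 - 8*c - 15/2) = (c - 4)/(c + 1)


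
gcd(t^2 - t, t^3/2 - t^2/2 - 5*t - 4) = 1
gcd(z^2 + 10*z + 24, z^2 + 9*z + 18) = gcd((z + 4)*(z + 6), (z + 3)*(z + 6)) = z + 6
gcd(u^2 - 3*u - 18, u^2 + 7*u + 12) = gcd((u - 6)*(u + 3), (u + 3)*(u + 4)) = u + 3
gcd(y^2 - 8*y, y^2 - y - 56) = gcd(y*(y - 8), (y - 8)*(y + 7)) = y - 8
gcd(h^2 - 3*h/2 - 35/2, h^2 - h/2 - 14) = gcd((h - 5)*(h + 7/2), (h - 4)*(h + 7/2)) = h + 7/2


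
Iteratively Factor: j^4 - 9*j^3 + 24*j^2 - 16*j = (j - 4)*(j^3 - 5*j^2 + 4*j) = j*(j - 4)*(j^2 - 5*j + 4) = j*(j - 4)^2*(j - 1)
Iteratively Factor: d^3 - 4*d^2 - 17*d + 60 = (d - 3)*(d^2 - d - 20) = (d - 3)*(d + 4)*(d - 5)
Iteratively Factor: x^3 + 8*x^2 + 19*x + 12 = (x + 1)*(x^2 + 7*x + 12) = (x + 1)*(x + 4)*(x + 3)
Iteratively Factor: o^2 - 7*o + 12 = (o - 4)*(o - 3)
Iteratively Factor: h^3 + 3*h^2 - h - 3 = (h + 3)*(h^2 - 1) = (h - 1)*(h + 3)*(h + 1)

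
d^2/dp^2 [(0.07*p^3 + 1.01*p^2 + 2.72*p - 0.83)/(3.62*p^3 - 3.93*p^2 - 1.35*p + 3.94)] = (28.462612*p^6 + 215.916348*p^5 - 345.063468*p^4 + 89.5646199999999*p^3 - 426.515862*p^2 + 303.82941*p + 31.56391)/(47.437928*p^9 - 154.500876*p^8 + 114.658794*p^7 + 209.431011*p^6 - 379.076319*p^5 + 45.542763*p^4 + 291.547941*p^3 - 161.481294*p^2 - 62.87058*p + 61.162984)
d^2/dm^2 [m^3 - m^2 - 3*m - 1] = 6*m - 2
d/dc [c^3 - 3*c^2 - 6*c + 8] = 3*c^2 - 6*c - 6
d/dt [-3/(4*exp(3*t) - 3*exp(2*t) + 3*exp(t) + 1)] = (36*exp(2*t) - 18*exp(t) + 9)*exp(t)/(4*exp(3*t) - 3*exp(2*t) + 3*exp(t) + 1)^2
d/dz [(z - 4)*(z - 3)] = 2*z - 7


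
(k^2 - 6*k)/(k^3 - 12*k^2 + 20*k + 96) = k/(k^2 - 6*k - 16)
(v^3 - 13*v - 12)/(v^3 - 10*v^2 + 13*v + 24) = (v^2 - v - 12)/(v^2 - 11*v + 24)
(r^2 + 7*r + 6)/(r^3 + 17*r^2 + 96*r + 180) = (r + 1)/(r^2 + 11*r + 30)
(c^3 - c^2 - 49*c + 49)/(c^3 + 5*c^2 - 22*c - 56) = (c^2 - 8*c + 7)/(c^2 - 2*c - 8)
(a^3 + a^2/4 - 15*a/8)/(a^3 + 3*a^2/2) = (a - 5/4)/a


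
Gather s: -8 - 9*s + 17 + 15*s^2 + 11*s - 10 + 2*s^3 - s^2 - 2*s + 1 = 2*s^3 + 14*s^2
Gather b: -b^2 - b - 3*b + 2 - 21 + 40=-b^2 - 4*b + 21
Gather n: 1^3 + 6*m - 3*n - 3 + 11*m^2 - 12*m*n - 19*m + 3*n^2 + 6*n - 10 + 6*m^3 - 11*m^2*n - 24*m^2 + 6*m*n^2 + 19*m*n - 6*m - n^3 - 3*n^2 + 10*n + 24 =6*m^3 - 13*m^2 + 6*m*n^2 - 19*m - n^3 + n*(-11*m^2 + 7*m + 13) + 12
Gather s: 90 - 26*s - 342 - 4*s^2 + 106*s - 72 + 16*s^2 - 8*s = 12*s^2 + 72*s - 324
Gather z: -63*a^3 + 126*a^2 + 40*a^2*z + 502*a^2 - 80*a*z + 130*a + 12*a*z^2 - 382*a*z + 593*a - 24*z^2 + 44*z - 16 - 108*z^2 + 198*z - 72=-63*a^3 + 628*a^2 + 723*a + z^2*(12*a - 132) + z*(40*a^2 - 462*a + 242) - 88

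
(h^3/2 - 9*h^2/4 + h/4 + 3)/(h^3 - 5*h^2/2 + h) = (2*h^3 - 9*h^2 + h + 12)/(2*h*(2*h^2 - 5*h + 2))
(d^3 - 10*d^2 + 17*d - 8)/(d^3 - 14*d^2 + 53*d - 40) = (d - 1)/(d - 5)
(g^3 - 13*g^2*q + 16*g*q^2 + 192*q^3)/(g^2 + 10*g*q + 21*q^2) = (g^2 - 16*g*q + 64*q^2)/(g + 7*q)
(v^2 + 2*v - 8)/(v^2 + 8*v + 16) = (v - 2)/(v + 4)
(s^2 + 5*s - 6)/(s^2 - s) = (s + 6)/s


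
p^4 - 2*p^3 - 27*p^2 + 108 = (p - 6)*(p - 2)*(p + 3)^2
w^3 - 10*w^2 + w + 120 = (w - 8)*(w - 5)*(w + 3)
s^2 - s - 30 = (s - 6)*(s + 5)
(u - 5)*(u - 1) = u^2 - 6*u + 5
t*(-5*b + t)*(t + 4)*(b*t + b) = -5*b^2*t^3 - 25*b^2*t^2 - 20*b^2*t + b*t^4 + 5*b*t^3 + 4*b*t^2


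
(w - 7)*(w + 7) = w^2 - 49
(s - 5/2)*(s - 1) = s^2 - 7*s/2 + 5/2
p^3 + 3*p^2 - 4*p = p*(p - 1)*(p + 4)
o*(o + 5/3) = o^2 + 5*o/3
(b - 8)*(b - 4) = b^2 - 12*b + 32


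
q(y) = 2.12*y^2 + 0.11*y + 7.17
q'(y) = 4.24*y + 0.11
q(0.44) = 7.63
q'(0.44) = 1.98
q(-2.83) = 23.84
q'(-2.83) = -11.89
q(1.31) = 10.95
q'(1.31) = 5.66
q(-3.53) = 33.20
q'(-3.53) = -14.86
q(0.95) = 9.19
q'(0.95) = 4.14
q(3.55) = 34.28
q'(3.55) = 15.16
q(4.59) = 52.34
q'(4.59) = 19.57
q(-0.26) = 7.28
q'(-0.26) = -0.99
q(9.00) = 179.88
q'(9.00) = 38.27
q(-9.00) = 177.90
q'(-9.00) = -38.05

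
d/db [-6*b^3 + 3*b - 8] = 3 - 18*b^2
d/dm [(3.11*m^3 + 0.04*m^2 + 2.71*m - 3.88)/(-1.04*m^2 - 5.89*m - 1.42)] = (-3.2344*m^4 - 36.6358*m^3 - 10.6658*m^2 - 8.184*m - 26.7014)/(1.0816*m^4 + 12.2512*m^3 + 37.6457*m^2 + 16.7276*m + 2.0164)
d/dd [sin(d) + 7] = cos(d)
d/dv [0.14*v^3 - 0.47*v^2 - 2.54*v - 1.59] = 0.42*v^2 - 0.94*v - 2.54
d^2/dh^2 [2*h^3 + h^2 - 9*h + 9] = 12*h + 2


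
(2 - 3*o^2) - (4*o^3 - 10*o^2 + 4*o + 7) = -4*o^3 + 7*o^2 - 4*o - 5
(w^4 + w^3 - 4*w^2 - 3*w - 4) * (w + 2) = w^5 + 3*w^4 - 2*w^3 - 11*w^2 - 10*w - 8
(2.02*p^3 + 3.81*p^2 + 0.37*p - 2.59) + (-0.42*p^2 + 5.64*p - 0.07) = 2.02*p^3 + 3.39*p^2 + 6.01*p - 2.66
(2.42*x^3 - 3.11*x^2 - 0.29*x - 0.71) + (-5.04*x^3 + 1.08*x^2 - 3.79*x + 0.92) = -2.62*x^3 - 2.03*x^2 - 4.08*x + 0.21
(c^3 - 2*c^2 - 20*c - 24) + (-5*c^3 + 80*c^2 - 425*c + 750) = -4*c^3 + 78*c^2 - 445*c + 726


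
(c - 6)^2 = c^2 - 12*c + 36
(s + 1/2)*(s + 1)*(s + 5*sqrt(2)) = s^3 + 3*s^2/2 + 5*sqrt(2)*s^2 + s/2 + 15*sqrt(2)*s/2 + 5*sqrt(2)/2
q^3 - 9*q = q*(q - 3)*(q + 3)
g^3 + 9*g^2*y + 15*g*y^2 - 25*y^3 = (g - y)*(g + 5*y)^2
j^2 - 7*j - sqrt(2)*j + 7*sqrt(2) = (j - 7)*(j - sqrt(2))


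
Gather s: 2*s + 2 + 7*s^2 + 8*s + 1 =7*s^2 + 10*s + 3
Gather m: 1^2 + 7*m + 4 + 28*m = 35*m + 5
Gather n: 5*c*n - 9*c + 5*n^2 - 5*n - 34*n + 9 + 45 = -9*c + 5*n^2 + n*(5*c - 39) + 54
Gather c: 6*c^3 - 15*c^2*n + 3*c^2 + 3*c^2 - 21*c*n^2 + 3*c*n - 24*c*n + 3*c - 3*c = 6*c^3 + c^2*(6 - 15*n) + c*(-21*n^2 - 21*n)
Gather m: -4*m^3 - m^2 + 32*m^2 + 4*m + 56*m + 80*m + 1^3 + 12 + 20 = -4*m^3 + 31*m^2 + 140*m + 33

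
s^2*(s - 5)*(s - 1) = s^4 - 6*s^3 + 5*s^2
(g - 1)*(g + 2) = g^2 + g - 2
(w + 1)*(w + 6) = w^2 + 7*w + 6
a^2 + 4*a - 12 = (a - 2)*(a + 6)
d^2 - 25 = (d - 5)*(d + 5)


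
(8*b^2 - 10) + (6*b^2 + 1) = 14*b^2 - 9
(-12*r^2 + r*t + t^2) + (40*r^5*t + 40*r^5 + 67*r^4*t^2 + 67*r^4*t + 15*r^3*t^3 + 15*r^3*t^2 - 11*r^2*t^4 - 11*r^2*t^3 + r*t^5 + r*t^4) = 40*r^5*t + 40*r^5 + 67*r^4*t^2 + 67*r^4*t + 15*r^3*t^3 + 15*r^3*t^2 - 11*r^2*t^4 - 11*r^2*t^3 - 12*r^2 + r*t^5 + r*t^4 + r*t + t^2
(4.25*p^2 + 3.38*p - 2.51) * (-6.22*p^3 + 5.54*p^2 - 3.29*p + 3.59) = -26.435*p^5 + 2.5214*p^4 + 20.3549*p^3 - 9.7681*p^2 + 20.3921*p - 9.0109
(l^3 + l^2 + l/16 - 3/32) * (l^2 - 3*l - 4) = l^5 - 2*l^4 - 111*l^3/16 - 137*l^2/32 + l/32 + 3/8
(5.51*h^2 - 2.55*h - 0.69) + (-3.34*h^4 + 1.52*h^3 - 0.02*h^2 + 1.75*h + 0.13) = -3.34*h^4 + 1.52*h^3 + 5.49*h^2 - 0.8*h - 0.56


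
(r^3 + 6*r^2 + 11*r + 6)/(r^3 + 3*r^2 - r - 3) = (r + 2)/(r - 1)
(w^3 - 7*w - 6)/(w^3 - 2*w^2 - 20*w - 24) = (w^2 - 2*w - 3)/(w^2 - 4*w - 12)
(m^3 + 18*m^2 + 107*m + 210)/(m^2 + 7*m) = m + 11 + 30/m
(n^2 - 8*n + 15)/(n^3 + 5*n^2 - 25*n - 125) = (n - 3)/(n^2 + 10*n + 25)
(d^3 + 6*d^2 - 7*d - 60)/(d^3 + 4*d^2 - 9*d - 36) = (d + 5)/(d + 3)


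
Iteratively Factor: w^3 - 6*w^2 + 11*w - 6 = (w - 2)*(w^2 - 4*w + 3) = (w - 2)*(w - 1)*(w - 3)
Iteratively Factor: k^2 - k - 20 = (k - 5)*(k + 4)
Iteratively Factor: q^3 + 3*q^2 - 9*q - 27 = (q - 3)*(q^2 + 6*q + 9) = (q - 3)*(q + 3)*(q + 3)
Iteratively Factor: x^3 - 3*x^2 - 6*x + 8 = (x - 1)*(x^2 - 2*x - 8) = (x - 1)*(x + 2)*(x - 4)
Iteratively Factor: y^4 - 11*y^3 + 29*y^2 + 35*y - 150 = (y - 5)*(y^3 - 6*y^2 - y + 30) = (y - 5)^2*(y^2 - y - 6) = (y - 5)^2*(y - 3)*(y + 2)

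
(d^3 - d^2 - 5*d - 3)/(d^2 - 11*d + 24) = (d^2 + 2*d + 1)/(d - 8)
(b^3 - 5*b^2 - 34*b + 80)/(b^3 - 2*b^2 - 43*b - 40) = (b - 2)/(b + 1)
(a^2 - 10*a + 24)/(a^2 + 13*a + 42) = (a^2 - 10*a + 24)/(a^2 + 13*a + 42)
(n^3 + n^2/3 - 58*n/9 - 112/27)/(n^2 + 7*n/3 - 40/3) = (n^2 + 3*n + 14/9)/(n + 5)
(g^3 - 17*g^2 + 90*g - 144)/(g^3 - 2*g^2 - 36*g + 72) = (g^2 - 11*g + 24)/(g^2 + 4*g - 12)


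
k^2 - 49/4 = (k - 7/2)*(k + 7/2)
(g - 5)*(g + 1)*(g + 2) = g^3 - 2*g^2 - 13*g - 10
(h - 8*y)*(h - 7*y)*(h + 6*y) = h^3 - 9*h^2*y - 34*h*y^2 + 336*y^3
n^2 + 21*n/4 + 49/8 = (n + 7/4)*(n + 7/2)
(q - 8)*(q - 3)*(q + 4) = q^3 - 7*q^2 - 20*q + 96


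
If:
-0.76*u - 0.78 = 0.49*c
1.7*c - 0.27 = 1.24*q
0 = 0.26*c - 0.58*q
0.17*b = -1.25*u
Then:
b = 8.67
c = 0.24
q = 0.11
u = -1.18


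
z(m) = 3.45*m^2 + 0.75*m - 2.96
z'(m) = 6.9*m + 0.75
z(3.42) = 39.96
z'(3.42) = 24.35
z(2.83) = 26.79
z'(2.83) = 20.28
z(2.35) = 17.86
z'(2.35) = 16.96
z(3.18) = 34.31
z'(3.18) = 22.69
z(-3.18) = 29.54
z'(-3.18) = -21.19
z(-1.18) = 0.96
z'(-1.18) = -7.39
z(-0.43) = -2.64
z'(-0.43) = -2.22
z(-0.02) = -2.97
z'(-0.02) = 0.61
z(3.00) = 30.34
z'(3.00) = 21.45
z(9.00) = 283.24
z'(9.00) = 62.85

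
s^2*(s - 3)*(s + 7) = s^4 + 4*s^3 - 21*s^2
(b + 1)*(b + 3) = b^2 + 4*b + 3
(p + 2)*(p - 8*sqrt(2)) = p^2 - 8*sqrt(2)*p + 2*p - 16*sqrt(2)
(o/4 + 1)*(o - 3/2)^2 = o^3/4 + o^2/4 - 39*o/16 + 9/4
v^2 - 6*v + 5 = (v - 5)*(v - 1)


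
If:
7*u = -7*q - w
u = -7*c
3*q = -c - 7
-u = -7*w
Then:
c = -49/157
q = -350/157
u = 343/157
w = 49/157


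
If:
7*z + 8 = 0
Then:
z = -8/7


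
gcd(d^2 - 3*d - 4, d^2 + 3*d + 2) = d + 1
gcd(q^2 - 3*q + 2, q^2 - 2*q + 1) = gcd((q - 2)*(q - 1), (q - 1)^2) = q - 1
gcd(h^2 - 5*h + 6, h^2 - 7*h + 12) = h - 3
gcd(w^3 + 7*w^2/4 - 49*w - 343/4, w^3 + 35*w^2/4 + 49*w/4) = w^2 + 35*w/4 + 49/4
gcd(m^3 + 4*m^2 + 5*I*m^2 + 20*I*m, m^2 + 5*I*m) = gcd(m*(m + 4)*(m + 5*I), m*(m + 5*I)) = m^2 + 5*I*m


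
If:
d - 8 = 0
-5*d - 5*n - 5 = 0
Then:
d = 8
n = -9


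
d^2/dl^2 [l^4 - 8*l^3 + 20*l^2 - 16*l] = 12*l^2 - 48*l + 40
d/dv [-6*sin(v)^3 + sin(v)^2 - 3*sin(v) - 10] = (-18*sin(v)^2 + 2*sin(v) - 3)*cos(v)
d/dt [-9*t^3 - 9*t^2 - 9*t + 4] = -27*t^2 - 18*t - 9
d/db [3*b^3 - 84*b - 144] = 9*b^2 - 84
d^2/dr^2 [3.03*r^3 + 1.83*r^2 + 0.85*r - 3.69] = 18.18*r + 3.66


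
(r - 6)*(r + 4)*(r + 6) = r^3 + 4*r^2 - 36*r - 144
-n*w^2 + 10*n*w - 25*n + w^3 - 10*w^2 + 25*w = (-n + w)*(w - 5)^2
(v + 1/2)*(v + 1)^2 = v^3 + 5*v^2/2 + 2*v + 1/2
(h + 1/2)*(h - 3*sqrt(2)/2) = h^2 - 3*sqrt(2)*h/2 + h/2 - 3*sqrt(2)/4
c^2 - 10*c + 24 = (c - 6)*(c - 4)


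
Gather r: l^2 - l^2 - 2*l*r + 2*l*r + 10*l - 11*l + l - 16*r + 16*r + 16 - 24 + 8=0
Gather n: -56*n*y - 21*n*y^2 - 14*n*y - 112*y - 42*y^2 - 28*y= n*(-21*y^2 - 70*y) - 42*y^2 - 140*y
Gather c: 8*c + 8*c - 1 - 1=16*c - 2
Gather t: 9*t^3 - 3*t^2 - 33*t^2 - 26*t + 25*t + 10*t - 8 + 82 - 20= 9*t^3 - 36*t^2 + 9*t + 54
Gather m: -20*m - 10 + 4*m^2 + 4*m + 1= 4*m^2 - 16*m - 9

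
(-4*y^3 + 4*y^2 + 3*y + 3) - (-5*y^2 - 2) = -4*y^3 + 9*y^2 + 3*y + 5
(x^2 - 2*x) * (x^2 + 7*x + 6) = x^4 + 5*x^3 - 8*x^2 - 12*x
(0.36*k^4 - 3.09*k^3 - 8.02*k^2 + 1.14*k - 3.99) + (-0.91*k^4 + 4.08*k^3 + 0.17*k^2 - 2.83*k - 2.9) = -0.55*k^4 + 0.99*k^3 - 7.85*k^2 - 1.69*k - 6.89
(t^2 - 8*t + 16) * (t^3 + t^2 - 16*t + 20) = t^5 - 7*t^4 - 8*t^3 + 164*t^2 - 416*t + 320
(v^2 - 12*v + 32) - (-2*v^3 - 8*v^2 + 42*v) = 2*v^3 + 9*v^2 - 54*v + 32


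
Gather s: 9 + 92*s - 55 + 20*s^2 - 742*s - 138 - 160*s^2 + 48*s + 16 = -140*s^2 - 602*s - 168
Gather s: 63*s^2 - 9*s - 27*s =63*s^2 - 36*s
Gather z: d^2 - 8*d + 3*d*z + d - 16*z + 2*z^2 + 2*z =d^2 - 7*d + 2*z^2 + z*(3*d - 14)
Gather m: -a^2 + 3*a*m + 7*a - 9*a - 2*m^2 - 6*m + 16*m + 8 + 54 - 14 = -a^2 - 2*a - 2*m^2 + m*(3*a + 10) + 48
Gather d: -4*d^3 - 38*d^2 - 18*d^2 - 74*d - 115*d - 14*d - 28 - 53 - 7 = -4*d^3 - 56*d^2 - 203*d - 88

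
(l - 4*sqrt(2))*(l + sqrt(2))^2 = l^3 - 2*sqrt(2)*l^2 - 14*l - 8*sqrt(2)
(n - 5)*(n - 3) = n^2 - 8*n + 15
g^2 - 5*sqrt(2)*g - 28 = (g - 7*sqrt(2))*(g + 2*sqrt(2))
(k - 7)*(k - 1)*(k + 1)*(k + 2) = k^4 - 5*k^3 - 15*k^2 + 5*k + 14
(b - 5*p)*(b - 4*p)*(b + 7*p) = b^3 - 2*b^2*p - 43*b*p^2 + 140*p^3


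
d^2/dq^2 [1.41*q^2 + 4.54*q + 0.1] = 2.82000000000000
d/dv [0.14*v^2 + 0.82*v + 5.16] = 0.28*v + 0.82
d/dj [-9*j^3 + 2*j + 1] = 2 - 27*j^2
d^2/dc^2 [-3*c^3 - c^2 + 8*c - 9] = -18*c - 2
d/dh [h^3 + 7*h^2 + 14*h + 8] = 3*h^2 + 14*h + 14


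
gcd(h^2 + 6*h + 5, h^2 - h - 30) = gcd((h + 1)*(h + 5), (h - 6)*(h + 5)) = h + 5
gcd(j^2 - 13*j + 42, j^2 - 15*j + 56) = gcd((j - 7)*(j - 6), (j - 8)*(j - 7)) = j - 7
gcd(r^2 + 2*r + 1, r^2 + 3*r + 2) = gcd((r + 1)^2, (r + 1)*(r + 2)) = r + 1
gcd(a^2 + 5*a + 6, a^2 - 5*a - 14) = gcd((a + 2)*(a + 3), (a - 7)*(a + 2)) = a + 2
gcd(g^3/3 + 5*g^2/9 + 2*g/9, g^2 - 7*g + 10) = 1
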